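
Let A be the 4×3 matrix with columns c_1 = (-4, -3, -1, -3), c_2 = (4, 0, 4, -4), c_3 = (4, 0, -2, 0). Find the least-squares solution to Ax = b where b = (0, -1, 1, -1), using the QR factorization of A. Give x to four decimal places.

e_1 = c_1/‖c_1‖ = (-4, -3, -1, -3)/5.9161 = (-0.6761, -0.5071, -0.1690, -0.5071).
r_{12} = e_1·c_2 = -1.3522.
u_2 = c_2 + 1.3522·e_1 = (3.0857, -0.6857, 3.7714, -4.6857).
‖u_2‖ = 6.7950, so e_2 = (0.4541, -0.1009, 0.5550, -0.6896).
r_{13} = e_1·c_3 = -2.3664; r_{23} = e_2·c_3 = 0.7064.
u_3 = c_3 + 2.3664·e_1 − 0.7064·e_2 = (2.0792, -1.1287, -2.7921, -0.7129).
‖u_3‖ = 3.7284, so e_3 = (0.5577, -0.3027, -0.7489, -0.1912).
Qᵀb = (0.8452, 1.3455, -0.2549).
Back-substitute: x_3 = -0.2549/3.7284 = -0.0684.
x_2 = (1.3455 − 0.7064·(-0.0684))/6.7950 = 0.2051.
x_1 = (0.8452 + 1.3522·0.2051 + 2.3664·(-0.0684))/5.9161 = 0.1624.

x = (0.1624, 0.2051, -0.0684)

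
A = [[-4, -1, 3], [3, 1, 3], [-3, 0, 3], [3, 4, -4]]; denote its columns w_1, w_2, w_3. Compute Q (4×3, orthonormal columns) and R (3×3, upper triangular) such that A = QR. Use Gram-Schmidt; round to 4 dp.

Q = [[-0.6100, 0.2476, 0.2325], [0.4575, -0.1051, 0.8713], [-0.4575, 0.4277, 0.4016], [0.4575, 0.8630, -0.1597]], R = [[6.5574, 2.8975, -3.6600], [0.0000, 3.0991, -1.7409], [0.0000, 0.0000, 5.1550]]

w_1 = (-4, 3, -3, 3); ‖w_1‖ = 6.5574, so q_1 = (-0.6100, 0.4575, -0.4575, 0.4575).
q_1·w_2 = (-0.6100)·(-1) + 0.4575·1 + (-0.4575)·0 + 0.4575·4 = 2.8975.
u_2 = w_2 − 2.8975·q_1 = (0.7674, -0.3256, 1.3256, 2.6744).
‖u_2‖ = 3.0991, so q_2 = (0.2476, -0.1051, 0.4277, 0.8630).
q_1·w_3 = (-0.6100)·3 + 0.4575·3 + (-0.4575)·3 + 0.4575·(-4) = -3.6600; q_2·w_3 = 0.2476·3 + (-0.1051)·3 + 0.4277·3 + 0.8630·(-4) = -1.7409.
u_3 = w_3 + 3.6600·q_1 + 1.7409·q_2 = (1.1985, 4.4915, 2.0702, -0.8232).
‖u_3‖ = 5.1550, so q_3 = (0.2325, 0.8713, 0.4016, -0.1597).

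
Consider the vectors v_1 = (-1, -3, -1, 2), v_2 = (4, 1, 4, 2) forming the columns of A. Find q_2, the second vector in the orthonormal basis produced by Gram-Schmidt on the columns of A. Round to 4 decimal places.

q_2 = (0.6084, -0.0689, 0.6084, 0.5050)

v_1 = (-1, -3, -1, 2); ‖v_1‖ = 3.8730, so q_1 = (-0.2582, -0.7746, -0.2582, 0.5164).
q_1·v_2 = (-0.2582)·4 + (-0.7746)·1 + (-0.2582)·4 + 0.5164·2 = -1.8074.
u_2 = v_2 + 1.8074·q_1 = (3.5333, -0.4000, 3.5333, 2.9333).
‖u_2‖ = 5.8080, so q_2 = (0.6084, -0.0689, 0.6084, 0.5050).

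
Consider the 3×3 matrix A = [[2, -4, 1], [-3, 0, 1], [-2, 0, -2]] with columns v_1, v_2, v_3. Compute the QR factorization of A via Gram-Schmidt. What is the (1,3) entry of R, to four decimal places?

e_1 = v_1/‖v_1‖ = (2, -3, -2)/4.1231 = (0.4851, -0.7276, -0.4851).
r_{13} = e_1·v_3 = 0.7276.

r_{13} = 0.7276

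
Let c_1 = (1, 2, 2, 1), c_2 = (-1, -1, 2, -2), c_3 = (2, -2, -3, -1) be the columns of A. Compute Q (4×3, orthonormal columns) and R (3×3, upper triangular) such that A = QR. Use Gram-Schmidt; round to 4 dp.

c_1 = (1, 2, 2, 1); ‖c_1‖ = 3.1623, so e_1 = (0.3162, 0.6325, 0.6325, 0.3162).
e_1·c_2 = 0.3162·(-1) + 0.6325·(-1) + 0.6325·2 + 0.3162·(-2) = -0.3162.
u_2 = c_2 + 0.3162·e_1 = (-0.9000, -0.8000, 2.2000, -1.9000).
‖u_2‖ = 3.1464, so e_2 = (-0.2860, -0.2543, 0.6992, -0.6039).
e_1·c_3 = 0.3162·2 + 0.6325·(-2) + 0.6325·(-3) + 0.3162·(-1) = -2.8460; e_2·c_3 = (-0.2860)·2 + (-0.2543)·(-2) + 0.6992·(-3) + (-0.6039)·(-1) = -1.5573.
u_3 = c_3 + 2.8460·e_1 + 1.5573·e_2 = (2.4545, -0.5960, -0.1111, -1.0404).
‖u_3‖ = 2.7340, so e_3 = (0.8978, -0.2180, -0.0406, -0.3805).

Q = [[0.3162, -0.2860, 0.8978], [0.6325, -0.2543, -0.2180], [0.6325, 0.6992, -0.0406], [0.3162, -0.6039, -0.3805]], R = [[3.1623, -0.3162, -2.8460], [0.0000, 3.1464, -1.5573], [0.0000, 0.0000, 2.7340]]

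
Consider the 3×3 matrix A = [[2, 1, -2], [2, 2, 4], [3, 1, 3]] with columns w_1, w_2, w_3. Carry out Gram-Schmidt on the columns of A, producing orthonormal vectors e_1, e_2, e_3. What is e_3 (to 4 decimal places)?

e_1 = w_1/‖w_1‖ = (2, 2, 3)/4.1231 = (0.4851, 0.4851, 0.7276).
r_{12} = e_1·w_2 = 2.1828.
u_2 = w_2 − 2.1828·e_1 = (-0.0588, 0.9412, -0.5882).
‖u_2‖ = 1.1114, so e_2 = (-0.0529, 0.8468, -0.5293).
r_{13} = e_1·w_3 = 3.1530; r_{23} = e_2·w_3 = 1.9053.
u_3 = w_3 − 3.1530·e_1 − 1.9053·e_2 = (-3.4286, 0.8571, 1.7143).
‖u_3‖ = 3.9279, so e_3 = (-0.8729, 0.2182, 0.4364).

e_3 = (-0.8729, 0.2182, 0.4364)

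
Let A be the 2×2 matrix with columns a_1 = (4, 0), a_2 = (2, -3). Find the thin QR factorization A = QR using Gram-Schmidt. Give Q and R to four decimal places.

a_1 = (4, 0); ‖a_1‖ = 4.0000, so q_1 = (1.0000, 0.0000).
q_1·a_2 = 1.0000·2 + 0.0000·(-3) = 2.0000.
u_2 = a_2 − 2.0000·q_1 = (0.0000, -3.0000).
‖u_2‖ = 3.0000, so q_2 = (0.0000, -1.0000).

Q = [[1.0000, 0.0000], [0.0000, -1.0000]], R = [[4.0000, 2.0000], [0.0000, 3.0000]]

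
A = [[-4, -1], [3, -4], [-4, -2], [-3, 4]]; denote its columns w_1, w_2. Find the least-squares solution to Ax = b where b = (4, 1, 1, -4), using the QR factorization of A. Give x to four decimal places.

w_1 = (-4, 3, -4, -3); ‖w_1‖ = 7.0711, so e_1 = (-0.5657, 0.4243, -0.5657, -0.4243).
e_1·w_2 = (-0.5657)·(-1) + 0.4243·(-4) + (-0.5657)·(-2) + (-0.4243)·4 = -1.6971.
u_2 = w_2 + 1.6971·e_1 = (-1.9600, -3.2800, -2.9600, 3.2800).
‖u_2‖ = 5.8412, so e_2 = (-0.3355, -0.5615, -0.5067, 0.5615).
Qᵀb = (-0.7071, -4.6566).
Back-substitute: x_2 = -4.6566/5.8412 = -0.7972.
x_1 = (-0.7071 + 1.6971·(-0.7972))/7.0711 = -0.2913.

x = (-0.2913, -0.7972)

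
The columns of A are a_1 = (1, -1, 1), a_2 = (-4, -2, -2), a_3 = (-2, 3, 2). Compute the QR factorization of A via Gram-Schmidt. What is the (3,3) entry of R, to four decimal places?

r_{33} = 3.4744

a_1 = (1, -1, 1); ‖a_1‖ = 1.7321, so e_1 = (0.5774, -0.5774, 0.5774).
e_1·a_2 = 0.5774·(-4) + (-0.5774)·(-2) + 0.5774·(-2) = -2.3094.
u_2 = a_2 + 2.3094·e_1 = (-2.6667, -3.3333, -0.6667).
‖u_2‖ = 4.3205, so e_2 = (-0.6172, -0.7715, -0.1543).
e_1·a_3 = 0.5774·(-2) + (-0.5774)·3 + 0.5774·2 = -1.7321; e_2·a_3 = (-0.6172)·(-2) + (-0.7715)·3 + (-0.1543)·2 = -1.3887.
u_3 = a_3 + 1.7321·e_1 + 1.3887·e_2 = (-1.8571, 0.9286, 2.7857).
r_{33} = ‖u_3‖ = 3.4744.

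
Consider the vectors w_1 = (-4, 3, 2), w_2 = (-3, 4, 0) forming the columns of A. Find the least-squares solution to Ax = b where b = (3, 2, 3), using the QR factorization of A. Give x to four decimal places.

w_1 = (-4, 3, 2); ‖w_1‖ = 5.3852, so q_1 = (-0.7428, 0.5571, 0.3714).
q_1·w_2 = (-0.7428)·(-3) + 0.5571·4 + 0.3714·0 = 4.4567.
u_2 = w_2 − 4.4567·q_1 = (0.3103, 1.5172, -1.6552).
‖u_2‖ = 2.2667, so q_2 = (0.1369, 0.6694, -0.7302).
Qᵀb = (0.0000, -0.4412).
Back-substitute: x_2 = -0.4412/2.2667 = -0.1946.
x_1 = (0.0000 − 4.4567·(-0.1946))/5.3852 = 0.1611.

x = (0.1611, -0.1946)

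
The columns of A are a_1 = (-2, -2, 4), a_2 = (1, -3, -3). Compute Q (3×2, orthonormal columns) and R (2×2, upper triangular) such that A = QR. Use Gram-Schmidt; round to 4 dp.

e_1 = a_1/‖a_1‖ = (-2, -2, 4)/4.8990 = (-0.4082, -0.4082, 0.8165).
r_{12} = e_1·a_2 = -1.6330.
u_2 = a_2 + 1.6330·e_1 = (0.3333, -3.6667, -1.6667).
‖u_2‖ = 4.0415, so e_2 = (0.0825, -0.9073, -0.4124).

Q = [[-0.4082, 0.0825], [-0.4082, -0.9073], [0.8165, -0.4124]], R = [[4.8990, -1.6330], [0.0000, 4.0415]]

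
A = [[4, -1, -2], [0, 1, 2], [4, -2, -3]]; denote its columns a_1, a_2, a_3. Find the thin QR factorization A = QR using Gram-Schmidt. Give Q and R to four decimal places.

Q = [[0.7071, 0.4082, -0.5774], [0.0000, 0.8165, 0.5774], [0.7071, -0.4082, 0.5774]], R = [[5.6569, -2.1213, -3.5355], [0.0000, 1.2247, 2.0412], [0.0000, 0.0000, 0.5774]]

a_1 = (4, 0, 4); ‖a_1‖ = 5.6569, so e_1 = (0.7071, 0.0000, 0.7071).
e_1·a_2 = 0.7071·(-1) + 0.0000·1 + 0.7071·(-2) = -2.1213.
u_2 = a_2 + 2.1213·e_1 = (0.5000, 1.0000, -0.5000).
‖u_2‖ = 1.2247, so e_2 = (0.4082, 0.8165, -0.4082).
e_1·a_3 = 0.7071·(-2) + 0.0000·2 + 0.7071·(-3) = -3.5355; e_2·a_3 = 0.4082·(-2) + 0.8165·2 + (-0.4082)·(-3) = 2.0412.
u_3 = a_3 + 3.5355·e_1 − 2.0412·e_2 = (-0.3333, 0.3333, 0.3333).
‖u_3‖ = 0.5774, so e_3 = (-0.5774, 0.5774, 0.5774).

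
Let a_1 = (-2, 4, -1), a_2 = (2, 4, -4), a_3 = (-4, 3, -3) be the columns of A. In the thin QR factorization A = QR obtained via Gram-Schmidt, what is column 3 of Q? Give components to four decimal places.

q_3 = (-0.5367, -0.4472, -0.7155)

a_1 = (-2, 4, -1); ‖a_1‖ = 4.5826, so q_1 = (-0.4364, 0.8729, -0.2182).
q_1·a_2 = (-0.4364)·2 + 0.8729·4 + (-0.2182)·(-4) = 3.4915.
u_2 = a_2 − 3.4915·q_1 = (3.5238, 0.9524, -3.2381).
‖u_2‖ = 4.8795, so q_2 = (0.7222, 0.1952, -0.6636).
q_1·a_3 = (-0.4364)·(-4) + 0.8729·3 + (-0.2182)·(-3) = 5.0190; q_2·a_3 = 0.7222·(-4) + 0.1952·3 + (-0.6636)·(-3) = -0.3123.
u_3 = a_3 − 5.0190·q_1 + 0.3123·q_2 = (-1.5840, -1.3200, -2.1120).
‖u_3‖ = 2.9516, so q_3 = (-0.5367, -0.4472, -0.7155).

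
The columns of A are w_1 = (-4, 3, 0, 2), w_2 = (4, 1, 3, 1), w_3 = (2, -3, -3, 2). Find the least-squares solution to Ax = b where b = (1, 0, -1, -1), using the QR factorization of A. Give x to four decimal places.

w_1 = (-4, 3, 0, 2); ‖w_1‖ = 5.3852, so e_1 = (-0.7428, 0.5571, 0.0000, 0.3714).
e_1·w_2 = (-0.7428)·4 + 0.5571·1 + 0.0000·3 + 0.3714·1 = -2.0426.
u_2 = w_2 + 2.0426·e_1 = (2.4828, 2.1379, 3.0000, 1.7586).
‖u_2‖ = 4.7778, so e_2 = (0.5196, 0.4475, 0.6279, 0.3681).
e_1·w_3 = (-0.7428)·2 + 0.5571·(-3) + 0.0000·(-3) + 0.3714·2 = -2.4140; e_2·w_3 = 0.5196·2 + 0.4475·(-3) + 0.6279·(-3) + 0.3681·2 = -1.4507.
u_3 = w_3 + 2.4140·e_1 + 1.4507·e_2 = (0.9607, -1.0060, -2.0891, 3.4305).
‖u_3‖ = 4.2506, so e_3 = (0.2260, -0.2367, -0.4915, 0.8071).
Qᵀb = (-1.1142, -0.4763, -0.0896).
Back-substitute: x_3 = -0.0896/4.2506 = -0.0211.
x_2 = (-0.4763 + 1.4507·(-0.0211))/4.7778 = -0.1061.
x_1 = (-1.1142 + 2.0426·(-0.1061) + 2.4140·(-0.0211))/5.3852 = -0.2566.

x = (-0.2566, -0.1061, -0.0211)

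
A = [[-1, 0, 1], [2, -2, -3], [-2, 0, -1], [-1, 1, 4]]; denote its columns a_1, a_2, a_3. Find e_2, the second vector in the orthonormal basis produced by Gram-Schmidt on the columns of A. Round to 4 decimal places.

a_1 = (-1, 2, -2, -1); ‖a_1‖ = 3.1623, so e_1 = (-0.3162, 0.6325, -0.6325, -0.3162).
e_1·a_2 = (-0.3162)·0 + 0.6325·(-2) + (-0.6325)·0 + (-0.3162)·1 = -1.5811.
u_2 = a_2 + 1.5811·e_1 = (-0.5000, -1.0000, -1.0000, 0.5000).
‖u_2‖ = 1.5811, so e_2 = (-0.3162, -0.6325, -0.6325, 0.3162).

e_2 = (-0.3162, -0.6325, -0.6325, 0.3162)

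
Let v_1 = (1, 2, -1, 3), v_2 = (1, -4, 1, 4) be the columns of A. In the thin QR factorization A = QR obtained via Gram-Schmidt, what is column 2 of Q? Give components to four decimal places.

v_1 = (1, 2, -1, 3); ‖v_1‖ = 3.8730, so q_1 = (0.2582, 0.5164, -0.2582, 0.7746).
q_1·v_2 = 0.2582·1 + 0.5164·(-4) + (-0.2582)·1 + 0.7746·4 = 1.0328.
u_2 = v_2 − 1.0328·q_1 = (0.7333, -4.5333, 1.2667, 3.2000).
‖u_2‖ = 5.7388, so q_2 = (0.1278, -0.7900, 0.2207, 0.5576).

q_2 = (0.1278, -0.7900, 0.2207, 0.5576)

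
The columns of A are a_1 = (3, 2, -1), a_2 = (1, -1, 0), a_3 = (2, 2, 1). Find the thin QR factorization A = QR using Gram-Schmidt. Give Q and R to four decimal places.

Q = [[0.8018, 0.5658, 0.1925], [0.5345, -0.8230, 0.1925], [-0.2673, 0.0514, 0.9623]], R = [[3.7417, 0.2673, 2.4054], [0.0000, 1.3887, -0.4629], [0.0000, 0.0000, 1.7321]]

a_1 = (3, 2, -1); ‖a_1‖ = 3.7417, so e_1 = (0.8018, 0.5345, -0.2673).
e_1·a_2 = 0.8018·1 + 0.5345·(-1) + (-0.2673)·0 = 0.2673.
u_2 = a_2 − 0.2673·e_1 = (0.7857, -1.1429, 0.0714).
‖u_2‖ = 1.3887, so e_2 = (0.5658, -0.8230, 0.0514).
e_1·a_3 = 0.8018·2 + 0.5345·2 + (-0.2673)·1 = 2.4054; e_2·a_3 = 0.5658·2 + (-0.8230)·2 + 0.0514·1 = -0.4629.
u_3 = a_3 − 2.4054·e_1 + 0.4629·e_2 = (0.3333, 0.3333, 1.6667).
‖u_3‖ = 1.7321, so e_3 = (0.1925, 0.1925, 0.9623).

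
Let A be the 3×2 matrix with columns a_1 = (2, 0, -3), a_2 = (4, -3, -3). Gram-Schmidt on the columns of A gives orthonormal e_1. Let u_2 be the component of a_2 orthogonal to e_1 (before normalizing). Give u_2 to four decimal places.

u_2 = (1.3846, -3.0000, 0.9231)

a_1 = (2, 0, -3); ‖a_1‖ = 3.6056, so e_1 = (0.5547, 0.0000, -0.8321).
e_1·a_2 = 0.5547·4 + 0.0000·(-3) + (-0.8321)·(-3) = 4.7150.
u_2 = a_2 − 4.7150·e_1 = (1.3846, -3.0000, 0.9231).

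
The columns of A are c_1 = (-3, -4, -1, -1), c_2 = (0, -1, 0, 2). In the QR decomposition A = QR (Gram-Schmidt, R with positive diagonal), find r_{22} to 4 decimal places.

c_1 = (-3, -4, -1, -1); ‖c_1‖ = 5.1962, so e_1 = (-0.5774, -0.7698, -0.1925, -0.1925).
e_1·c_2 = (-0.5774)·0 + (-0.7698)·(-1) + (-0.1925)·0 + (-0.1925)·2 = 0.3849.
u_2 = c_2 − 0.3849·e_1 = (0.2222, -0.7037, 0.0741, 2.0741).
r_{22} = ‖u_2‖ = 2.2027.

r_{22} = 2.2027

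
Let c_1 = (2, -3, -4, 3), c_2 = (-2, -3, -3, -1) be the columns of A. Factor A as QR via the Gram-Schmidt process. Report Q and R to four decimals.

Q = [[0.3244, -0.6479], [-0.4867, -0.4486], [-0.6489, -0.3613], [0.4867, -0.4984]], R = [[6.1644, 2.2711], [0.0000, 4.2240]]

c_1 = (2, -3, -4, 3); ‖c_1‖ = 6.1644, so e_1 = (0.3244, -0.4867, -0.6489, 0.4867).
e_1·c_2 = 0.3244·(-2) + (-0.4867)·(-3) + (-0.6489)·(-3) + 0.4867·(-1) = 2.2711.
u_2 = c_2 − 2.2711·e_1 = (-2.7368, -1.8947, -1.5263, -2.1053).
‖u_2‖ = 4.2240, so e_2 = (-0.6479, -0.4486, -0.3613, -0.4984).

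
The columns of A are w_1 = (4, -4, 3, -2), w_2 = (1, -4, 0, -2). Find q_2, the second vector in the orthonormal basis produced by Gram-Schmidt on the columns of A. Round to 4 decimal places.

w_1 = (4, -4, 3, -2); ‖w_1‖ = 6.7082, so q_1 = (0.5963, -0.5963, 0.4472, -0.2981).
q_1·w_2 = 0.5963·1 + (-0.5963)·(-4) + 0.4472·0 + (-0.2981)·(-2) = 3.5777.
u_2 = w_2 − 3.5777·q_1 = (-1.1333, -1.8667, -1.6000, -0.9333).
‖u_2‖ = 2.8636, so q_2 = (-0.3958, -0.6519, -0.5587, -0.3259).

q_2 = (-0.3958, -0.6519, -0.5587, -0.3259)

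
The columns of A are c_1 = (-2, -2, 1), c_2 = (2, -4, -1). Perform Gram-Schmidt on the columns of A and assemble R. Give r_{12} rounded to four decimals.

r_{12} = 1.0000

c_1 = (-2, -2, 1); ‖c_1‖ = 3.0000, so q_1 = (-0.6667, -0.6667, 0.3333).
r_{12} = q_1·c_2 = 1.0000.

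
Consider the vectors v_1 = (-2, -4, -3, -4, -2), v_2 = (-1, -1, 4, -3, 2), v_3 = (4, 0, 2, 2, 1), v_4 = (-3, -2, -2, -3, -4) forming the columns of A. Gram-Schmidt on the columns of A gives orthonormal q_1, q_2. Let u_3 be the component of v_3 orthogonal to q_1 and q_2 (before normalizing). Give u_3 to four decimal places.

v_1 = (-2, -4, -3, -4, -2); ‖v_1‖ = 7.0000, so q_1 = (-0.2857, -0.5714, -0.4286, -0.5714, -0.2857).
q_1·v_2 = (-0.2857)·(-1) + (-0.5714)·(-1) + (-0.4286)·4 + (-0.5714)·(-3) + (-0.2857)·2 = 0.2857.
u_2 = v_2 − 0.2857·q_1 = (-0.9184, -0.8367, 4.1224, -2.8367, 2.0816).
‖u_2‖ = 5.5604, so q_2 = (-0.1652, -0.1505, 0.7414, -0.5102, 0.3744).
q_1·v_3 = (-0.2857)·4 + (-0.5714)·0 + (-0.4286)·2 + (-0.5714)·2 + (-0.2857)·1 = -3.4286; q_2·v_3 = (-0.1652)·4 + (-0.1505)·0 + 0.7414·2 + (-0.5102)·2 + 0.3744·1 = 0.1762.
u_3 = v_3 + 3.4286·q_1 − 0.1762·q_2 = (3.0495, -1.9327, 0.4000, 0.1307, -0.0455).

u_3 = (3.0495, -1.9327, 0.4000, 0.1307, -0.0455)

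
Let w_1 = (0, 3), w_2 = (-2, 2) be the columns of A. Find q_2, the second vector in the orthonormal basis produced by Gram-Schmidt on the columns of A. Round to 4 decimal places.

q_2 = (-1.0000, 0.0000)

w_1 = (0, 3); ‖w_1‖ = 3.0000, so q_1 = (0.0000, 1.0000).
q_1·w_2 = 0.0000·(-2) + 1.0000·2 = 2.0000.
u_2 = w_2 − 2.0000·q_1 = (-2.0000, 0.0000).
‖u_2‖ = 2.0000, so q_2 = (-1.0000, 0.0000).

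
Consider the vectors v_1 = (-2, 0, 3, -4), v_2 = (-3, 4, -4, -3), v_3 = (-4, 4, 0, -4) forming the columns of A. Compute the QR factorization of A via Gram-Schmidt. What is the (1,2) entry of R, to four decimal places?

r_{12} = 1.1142

v_1 = (-2, 0, 3, -4); ‖v_1‖ = 5.3852, so q_1 = (-0.3714, 0.0000, 0.5571, -0.7428).
r_{12} = q_1·v_2 = 1.1142.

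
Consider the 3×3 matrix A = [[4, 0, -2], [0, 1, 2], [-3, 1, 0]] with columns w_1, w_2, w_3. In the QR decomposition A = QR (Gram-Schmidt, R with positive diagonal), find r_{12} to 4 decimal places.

q_1 = w_1/‖w_1‖ = (4, 0, -3)/5.0000 = (0.8000, 0.0000, -0.6000).
r_{12} = q_1·w_2 = -0.6000.

r_{12} = -0.6000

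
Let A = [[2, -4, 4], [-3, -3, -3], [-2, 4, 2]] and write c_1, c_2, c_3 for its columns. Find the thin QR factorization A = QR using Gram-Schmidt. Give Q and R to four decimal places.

Q = [[0.4851, -0.5145, 0.7071], [-0.7276, -0.6860, 0.0000], [-0.4851, 0.5145, 0.7071]], R = [[4.1231, -1.6977, 3.1530], [0.0000, 6.1739, 1.0290], [0.0000, 0.0000, 4.2426]]

c_1 = (2, -3, -2); ‖c_1‖ = 4.1231, so q_1 = (0.4851, -0.7276, -0.4851).
q_1·c_2 = 0.4851·(-4) + (-0.7276)·(-3) + (-0.4851)·4 = -1.6977.
u_2 = c_2 + 1.6977·q_1 = (-3.1765, -4.2353, 3.1765).
‖u_2‖ = 6.1739, so q_2 = (-0.5145, -0.6860, 0.5145).
q_1·c_3 = 0.4851·4 + (-0.7276)·(-3) + (-0.4851)·2 = 3.1530; q_2·c_3 = (-0.5145)·4 + (-0.6860)·(-3) + 0.5145·2 = 1.0290.
u_3 = c_3 − 3.1530·q_1 − 1.0290·q_2 = (3.0000, 0.0000, 3.0000).
‖u_3‖ = 4.2426, so q_3 = (0.7071, 0.0000, 0.7071).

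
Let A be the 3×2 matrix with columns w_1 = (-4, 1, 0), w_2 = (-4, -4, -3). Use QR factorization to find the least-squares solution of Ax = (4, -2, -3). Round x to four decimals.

x = (-1.3562, 0.4213)

w_1 = (-4, 1, 0); ‖w_1‖ = 4.1231, so q_1 = (-0.9701, 0.2425, 0.0000).
q_1·w_2 = (-0.9701)·(-4) + 0.2425·(-4) + 0.0000·(-3) = 2.9104.
u_2 = w_2 − 2.9104·q_1 = (-1.1765, -4.7059, -3.0000).
‖u_2‖ = 5.7035, so q_2 = (-0.2063, -0.8251, -0.5260).
Qᵀb = (-4.3656, 2.4031).
Back-substitute: x_2 = 2.4031/5.7035 = 0.4213.
x_1 = (-4.3656 − 2.9104·0.4213)/4.1231 = -1.3562.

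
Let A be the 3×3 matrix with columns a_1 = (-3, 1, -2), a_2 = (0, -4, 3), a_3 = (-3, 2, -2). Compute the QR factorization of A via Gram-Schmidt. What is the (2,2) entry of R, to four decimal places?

a_1 = (-3, 1, -2); ‖a_1‖ = 3.7417, so q_1 = (-0.8018, 0.2673, -0.5345).
q_1·a_2 = (-0.8018)·0 + 0.2673·(-4) + (-0.5345)·3 = -2.6726.
u_2 = a_2 + 2.6726·q_1 = (-2.1429, -3.2857, 1.5714).
r_{22} = ‖u_2‖ = 4.2258.

r_{22} = 4.2258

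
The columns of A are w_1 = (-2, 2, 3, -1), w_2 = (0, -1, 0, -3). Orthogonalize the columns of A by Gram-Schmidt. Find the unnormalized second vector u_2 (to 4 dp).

w_1 = (-2, 2, 3, -1); ‖w_1‖ = 4.2426, so q_1 = (-0.4714, 0.4714, 0.7071, -0.2357).
q_1·w_2 = (-0.4714)·0 + 0.4714·(-1) + 0.7071·0 + (-0.2357)·(-3) = 0.2357.
u_2 = w_2 − 0.2357·q_1 = (0.1111, -1.1111, -0.1667, -2.9444).

u_2 = (0.1111, -1.1111, -0.1667, -2.9444)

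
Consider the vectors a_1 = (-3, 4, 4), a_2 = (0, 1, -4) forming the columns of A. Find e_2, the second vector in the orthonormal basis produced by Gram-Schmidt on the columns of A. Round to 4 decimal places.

e_2 = (-0.2391, 0.5911, -0.7704)

a_1 = (-3, 4, 4); ‖a_1‖ = 6.4031, so e_1 = (-0.4685, 0.6247, 0.6247).
e_1·a_2 = (-0.4685)·0 + 0.6247·1 + 0.6247·(-4) = -1.8741.
u_2 = a_2 + 1.8741·e_1 = (-0.8780, 2.1707, -2.8293).
‖u_2‖ = 3.6726, so e_2 = (-0.2391, 0.5911, -0.7704).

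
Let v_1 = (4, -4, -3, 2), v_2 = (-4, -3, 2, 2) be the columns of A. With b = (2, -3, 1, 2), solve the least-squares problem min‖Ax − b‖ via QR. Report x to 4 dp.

x = (0.5072, 0.3043)

v_1 = (4, -4, -3, 2); ‖v_1‖ = 6.7082, so q_1 = (0.5963, -0.5963, -0.4472, 0.2981).
q_1·v_2 = 0.5963·(-4) + (-0.5963)·(-3) + (-0.4472)·2 + 0.2981·2 = -0.8944.
u_2 = v_2 + 0.8944·q_1 = (-3.4667, -3.5333, 1.6000, 2.2667).
‖u_2‖ = 5.6745, so q_2 = (-0.6109, -0.6227, 0.2820, 0.3994).
Qᵀb = (3.1305, 1.7270).
Back-substitute: x_2 = 1.7270/5.6745 = 0.3043.
x_1 = (3.1305 + 0.8944·0.3043)/6.7082 = 0.5072.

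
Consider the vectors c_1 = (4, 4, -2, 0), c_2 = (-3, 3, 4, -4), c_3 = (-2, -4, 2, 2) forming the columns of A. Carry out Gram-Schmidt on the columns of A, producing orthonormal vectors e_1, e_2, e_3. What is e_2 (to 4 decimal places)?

c_1 = (4, 4, -2, 0); ‖c_1‖ = 6.0000, so e_1 = (0.6667, 0.6667, -0.3333, 0.0000).
e_1·c_2 = 0.6667·(-3) + 0.6667·3 + (-0.3333)·4 + 0.0000·(-4) = -1.3333.
u_2 = c_2 + 1.3333·e_1 = (-2.1111, 3.8889, 3.5556, -4.0000).
‖u_2‖ = 6.9442, so e_2 = (-0.3040, 0.5600, 0.5120, -0.5760).

e_2 = (-0.3040, 0.5600, 0.5120, -0.5760)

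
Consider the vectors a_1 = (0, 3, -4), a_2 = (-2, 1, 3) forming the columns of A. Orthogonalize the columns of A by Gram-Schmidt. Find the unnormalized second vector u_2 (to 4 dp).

a_1 = (0, 3, -4); ‖a_1‖ = 5.0000, so e_1 = (0.0000, 0.6000, -0.8000).
e_1·a_2 = 0.0000·(-2) + 0.6000·1 + (-0.8000)·3 = -1.8000.
u_2 = a_2 + 1.8000·e_1 = (-2.0000, 2.0800, 1.5600).

u_2 = (-2.0000, 2.0800, 1.5600)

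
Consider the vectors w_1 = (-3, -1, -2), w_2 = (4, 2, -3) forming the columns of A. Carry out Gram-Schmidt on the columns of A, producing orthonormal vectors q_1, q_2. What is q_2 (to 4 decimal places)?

w_1 = (-3, -1, -2); ‖w_1‖ = 3.7417, so q_1 = (-0.8018, -0.2673, -0.5345).
q_1·w_2 = (-0.8018)·4 + (-0.2673)·2 + (-0.5345)·(-3) = -2.1381.
u_2 = w_2 + 2.1381·q_1 = (2.2857, 1.4286, -4.1429).
‖u_2‖ = 4.9425, so q_2 = (0.4625, 0.2890, -0.8382).

q_2 = (0.4625, 0.2890, -0.8382)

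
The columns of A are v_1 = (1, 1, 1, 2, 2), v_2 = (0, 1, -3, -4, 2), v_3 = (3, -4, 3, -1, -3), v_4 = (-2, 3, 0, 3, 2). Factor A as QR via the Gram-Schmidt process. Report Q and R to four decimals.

v_1 = (1, 1, 1, 2, 2); ‖v_1‖ = 3.3166, so e_1 = (0.3015, 0.3015, 0.3015, 0.6030, 0.6030).
e_1·v_2 = 0.3015·0 + 0.3015·1 + 0.3015·(-3) + 0.6030·(-4) + 0.6030·2 = -1.8091.
u_2 = v_2 + 1.8091·e_1 = (0.5455, 1.5455, -2.4545, -2.9091, 3.0909).
‖u_2‖ = 5.1698, so e_2 = (0.1055, 0.2989, -0.4748, -0.5627, 0.5979).
e_1·v_3 = 0.3015·3 + 0.3015·(-4) + 0.3015·3 + 0.6030·(-1) + 0.6030·(-3) = -1.8091; e_2·v_3 = 0.1055·3 + 0.2989·(-4) + (-0.4748)·3 + (-0.5627)·(-1) + 0.5979·(-3) = -3.5345.
u_3 = v_3 + 1.8091·e_1 + 3.5345·e_2 = (3.9184, -2.3980, 1.8673, -1.8980, 0.2041).
‖u_3‖ = 5.3136, so e_3 = (0.7374, -0.4513, 0.3514, -0.3572, 0.0384).
e_1·v_4 = 0.3015·(-2) + 0.3015·3 + 0.3015·0 + 0.6030·3 + 0.6030·2 = 3.3166; e_2·v_4 = 0.1055·(-2) + 0.2989·3 + (-0.4748)·0 + (-0.5627)·3 + 0.5979·2 = 0.1934; e_3·v_4 = 0.7374·(-2) + (-0.4513)·3 + 0.3514·0 + (-0.3572)·3 + 0.0384·2 = -3.8234.
u_4 = v_4 − 3.3166·e_1 − 0.1934·e_2 + 3.8234·e_3 = (-0.2009, 0.2167, 0.4355, -0.2568, 0.0312).
‖u_4‖ = 0.5865, so e_4 = (-0.3426, 0.3695, 0.7426, -0.4379, 0.0532).

Q = [[0.3015, 0.1055, 0.7374, -0.3426], [0.3015, 0.2989, -0.4513, 0.3695], [0.3015, -0.4748, 0.3514, 0.7426], [0.6030, -0.5627, -0.3572, -0.4379], [0.6030, 0.5979, 0.0384, 0.0532]], R = [[3.3166, -1.8091, -1.8091, 3.3166], [0.0000, 5.1698, -3.5345, 0.1934], [0.0000, 0.0000, 5.3136, -3.8234], [0.0000, 0.0000, 0.0000, 0.5865]]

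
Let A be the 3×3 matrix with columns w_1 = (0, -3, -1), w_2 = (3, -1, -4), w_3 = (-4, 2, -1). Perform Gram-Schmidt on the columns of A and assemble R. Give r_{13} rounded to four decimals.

r_{13} = -1.5811

q_1 = w_1/‖w_1‖ = (0, -3, -1)/3.1623 = (0.0000, -0.9487, -0.3162).
r_{13} = q_1·w_3 = -1.5811.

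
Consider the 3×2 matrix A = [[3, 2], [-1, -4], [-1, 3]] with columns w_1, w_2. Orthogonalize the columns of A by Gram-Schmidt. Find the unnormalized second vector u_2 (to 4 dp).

u_2 = (0.0909, -3.3636, 3.6364)

w_1 = (3, -1, -1); ‖w_1‖ = 3.3166, so q_1 = (0.9045, -0.3015, -0.3015).
q_1·w_2 = 0.9045·2 + (-0.3015)·(-4) + (-0.3015)·3 = 2.1106.
u_2 = w_2 − 2.1106·q_1 = (0.0909, -3.3636, 3.6364).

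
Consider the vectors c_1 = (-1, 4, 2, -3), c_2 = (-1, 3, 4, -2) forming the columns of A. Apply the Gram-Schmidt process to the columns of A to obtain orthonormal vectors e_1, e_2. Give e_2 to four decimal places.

e_2 = (-0.0419, -0.2513, 0.9215, 0.2932)

c_1 = (-1, 4, 2, -3); ‖c_1‖ = 5.4772, so e_1 = (-0.1826, 0.7303, 0.3651, -0.5477).
e_1·c_2 = (-0.1826)·(-1) + 0.7303·3 + 0.3651·4 + (-0.5477)·(-2) = 4.9295.
u_2 = c_2 − 4.9295·e_1 = (-0.1000, -0.6000, 2.2000, 0.7000).
‖u_2‖ = 2.3875, so e_2 = (-0.0419, -0.2513, 0.9215, 0.2932).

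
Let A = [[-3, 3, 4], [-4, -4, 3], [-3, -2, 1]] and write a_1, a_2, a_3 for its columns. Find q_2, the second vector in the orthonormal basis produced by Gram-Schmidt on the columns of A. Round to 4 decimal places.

q_2 = (0.8460, -0.5040, -0.1740)

a_1 = (-3, -4, -3); ‖a_1‖ = 5.8310, so q_1 = (-0.5145, -0.6860, -0.5145).
q_1·a_2 = (-0.5145)·3 + (-0.6860)·(-4) + (-0.5145)·(-2) = 2.2295.
u_2 = a_2 − 2.2295·q_1 = (4.1471, -2.4706, -0.8529).
‖u_2‖ = 4.9020, so q_2 = (0.8460, -0.5040, -0.1740).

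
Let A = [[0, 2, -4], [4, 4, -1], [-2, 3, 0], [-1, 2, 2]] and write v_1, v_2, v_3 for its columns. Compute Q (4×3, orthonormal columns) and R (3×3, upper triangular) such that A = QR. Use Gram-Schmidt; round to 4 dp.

Q = [[0.0000, 0.3654, -0.8483], [0.8729, 0.4524, 0.1442], [-0.4364, 0.6874, 0.0343], [-0.2182, 0.4350, 0.5084]], R = [[4.5826, 1.7457, -1.3093], [0.0000, 5.4729, -1.0441], [0.0000, 0.0000, 4.2656]]

v_1 = (0, 4, -2, -1); ‖v_1‖ = 4.5826, so e_1 = (0.0000, 0.8729, -0.4364, -0.2182).
e_1·v_2 = 0.0000·2 + 0.8729·4 + (-0.4364)·3 + (-0.2182)·2 = 1.7457.
u_2 = v_2 − 1.7457·e_1 = (2.0000, 2.4762, 3.7619, 2.3810).
‖u_2‖ = 5.4729, so e_2 = (0.3654, 0.4524, 0.6874, 0.4350).
e_1·v_3 = 0.0000·(-4) + 0.8729·(-1) + (-0.4364)·0 + (-0.2182)·2 = -1.3093; e_2·v_3 = 0.3654·(-4) + 0.4524·(-1) + 0.6874·0 + 0.4350·2 = -1.0441.
u_3 = v_3 + 1.3093·e_1 + 1.0441·e_2 = (-3.6184, 0.6153, 0.1463, 2.1685).
‖u_3‖ = 4.2656, so e_3 = (-0.8483, 0.1442, 0.0343, 0.5084).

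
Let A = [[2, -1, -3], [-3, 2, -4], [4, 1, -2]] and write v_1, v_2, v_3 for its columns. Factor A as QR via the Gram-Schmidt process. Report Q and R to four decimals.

v_1 = (2, -3, 4); ‖v_1‖ = 5.3852, so e_1 = (0.3714, -0.5571, 0.7428).
e_1·v_2 = 0.3714·(-1) + (-0.5571)·2 + 0.7428·1 = -0.7428.
u_2 = v_2 + 0.7428·e_1 = (-0.7241, 1.5862, 1.5517).
‖u_2‖ = 2.3342, so e_2 = (-0.3102, 0.6796, 0.6648).
e_1·v_3 = 0.3714·(-3) + (-0.5571)·(-4) + 0.7428·(-2) = -0.3714; e_2·v_3 = (-0.3102)·(-3) + 0.6796·(-4) + 0.6648·(-2) = -3.1171.
u_3 = v_3 + 0.3714·e_1 + 3.1171·e_2 = (-3.8291, -2.0886, 0.3481).
‖u_3‖ = 4.3756, so e_3 = (-0.8751, -0.4773, 0.0796).

Q = [[0.3714, -0.3102, -0.8751], [-0.5571, 0.6796, -0.4773], [0.7428, 0.6648, 0.0796]], R = [[5.3852, -0.7428, -0.3714], [0.0000, 2.3342, -3.1171], [0.0000, 0.0000, 4.3756]]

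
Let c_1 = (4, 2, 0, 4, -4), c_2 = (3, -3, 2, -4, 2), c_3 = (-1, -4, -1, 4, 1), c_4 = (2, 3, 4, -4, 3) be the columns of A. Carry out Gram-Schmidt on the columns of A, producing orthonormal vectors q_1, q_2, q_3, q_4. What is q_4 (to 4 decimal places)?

q_4 = (0.0635, 0.3669, 0.5813, 0.3731, 0.6199)

c_1 = (4, 2, 0, 4, -4); ‖c_1‖ = 7.2111, so q_1 = (0.5547, 0.2774, 0.0000, 0.5547, -0.5547).
q_1·c_2 = 0.5547·3 + 0.2774·(-3) + 0.0000·2 + 0.5547·(-4) + (-0.5547)·2 = -2.4962.
u_2 = c_2 + 2.4962·q_1 = (4.3846, -2.3077, 2.0000, -2.6154, 0.6154).
‖u_2‖ = 5.9807, so q_2 = (0.7331, -0.3859, 0.3344, -0.4373, 0.1029).
q_1·c_3 = 0.5547·(-1) + 0.2774·(-4) + 0.0000·(-1) + 0.5547·4 + (-0.5547)·1 = 0.0000; q_2·c_3 = 0.7331·(-1) + (-0.3859)·(-4) + 0.3344·(-1) + (-0.4373)·4 + 0.1029·1 = -1.1704.
u_3 = c_3 + 0.0000·q_1 + 1.1704·q_2 = (-0.1419, -4.4516, -0.6086, 3.4882, 1.1204).
‖u_3‖ = 5.7991, so q_3 = (-0.0245, -0.7676, -0.1049, 0.6015, 0.1932).
q_1·c_4 = 0.5547·2 + 0.2774·3 + 0.0000·4 + 0.5547·(-4) + (-0.5547)·3 = -1.9415; q_2·c_4 = 0.7331·2 + (-0.3859)·3 + 0.3344·4 + (-0.4373)·(-4) + 0.1029·3 = 3.7042; q_3·c_4 = (-0.0245)·2 + (-0.7676)·3 + (-0.1049)·4 + 0.6015·(-4) + 0.1932·3 = -4.5980.
u_4 = c_4 + 1.9415·q_1 − 3.7042·q_2 + 4.5980·q_3 = (0.2488, 1.4382, 2.2787, 1.4625, 2.4303).
‖u_4‖ = 3.9202, so q_4 = (0.0635, 0.3669, 0.5813, 0.3731, 0.6199).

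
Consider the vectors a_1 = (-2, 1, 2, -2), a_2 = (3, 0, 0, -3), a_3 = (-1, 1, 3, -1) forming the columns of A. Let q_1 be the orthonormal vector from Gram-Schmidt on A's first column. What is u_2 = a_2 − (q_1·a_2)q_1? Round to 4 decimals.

a_1 = (-2, 1, 2, -2); ‖a_1‖ = 3.6056, so q_1 = (-0.5547, 0.2774, 0.5547, -0.5547).
q_1·a_2 = (-0.5547)·3 + 0.2774·0 + 0.5547·0 + (-0.5547)·(-3) = 0.0000.
u_2 = a_2 + 0.0000·q_1 = (3.0000, 0.0000, 0.0000, -3.0000).

u_2 = (3.0000, 0.0000, 0.0000, -3.0000)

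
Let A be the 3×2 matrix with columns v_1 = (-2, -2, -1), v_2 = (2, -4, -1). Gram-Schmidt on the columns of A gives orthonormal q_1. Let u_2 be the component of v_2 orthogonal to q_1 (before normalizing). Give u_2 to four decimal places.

v_1 = (-2, -2, -1); ‖v_1‖ = 3.0000, so q_1 = (-0.6667, -0.6667, -0.3333).
q_1·v_2 = (-0.6667)·2 + (-0.6667)·(-4) + (-0.3333)·(-1) = 1.6667.
u_2 = v_2 − 1.6667·q_1 = (3.1111, -2.8889, -0.4444).

u_2 = (3.1111, -2.8889, -0.4444)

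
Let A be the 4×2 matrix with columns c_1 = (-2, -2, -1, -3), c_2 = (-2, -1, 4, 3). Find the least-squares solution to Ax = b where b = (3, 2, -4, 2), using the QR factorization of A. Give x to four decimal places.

c_1 = (-2, -2, -1, -3); ‖c_1‖ = 4.2426, so e_1 = (-0.4714, -0.4714, -0.2357, -0.7071).
e_1·c_2 = (-0.4714)·(-2) + (-0.4714)·(-1) + (-0.2357)·4 + (-0.7071)·3 = -1.6499.
u_2 = c_2 + 1.6499·e_1 = (-2.7778, -1.7778, 3.6111, 1.8333).
‖u_2‖ = 5.2228, so e_2 = (-0.5319, -0.3404, 0.6914, 0.3510).
Qᵀb = (-2.8284, -4.3399).
Back-substitute: x_2 = -4.3399/5.2228 = -0.8310.
x_1 = (-2.8284 + 1.6499·(-0.8310))/4.2426 = -0.9898.

x = (-0.9898, -0.8310)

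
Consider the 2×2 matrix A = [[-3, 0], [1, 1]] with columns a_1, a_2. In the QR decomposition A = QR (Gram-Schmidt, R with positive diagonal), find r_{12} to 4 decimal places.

r_{12} = 0.3162

a_1 = (-3, 1); ‖a_1‖ = 3.1623, so e_1 = (-0.9487, 0.3162).
r_{12} = e_1·a_2 = 0.3162.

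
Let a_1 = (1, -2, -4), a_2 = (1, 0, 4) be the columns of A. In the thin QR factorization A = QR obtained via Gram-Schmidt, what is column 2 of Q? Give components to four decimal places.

a_1 = (1, -2, -4); ‖a_1‖ = 4.5826, so q_1 = (0.2182, -0.4364, -0.8729).
q_1·a_2 = 0.2182·1 + (-0.4364)·0 + (-0.8729)·4 = -3.2733.
u_2 = a_2 + 3.2733·q_1 = (1.7143, -1.4286, 1.1429).
‖u_2‖ = 2.5071, so q_2 = (0.6838, -0.5698, 0.4558).

q_2 = (0.6838, -0.5698, 0.4558)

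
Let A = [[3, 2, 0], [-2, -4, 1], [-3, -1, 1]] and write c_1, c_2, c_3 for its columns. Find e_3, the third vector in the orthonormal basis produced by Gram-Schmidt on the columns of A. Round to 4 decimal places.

c_1 = (3, -2, -3); ‖c_1‖ = 4.6904, so e_1 = (0.6396, -0.4264, -0.6396).
e_1·c_2 = 0.6396·2 + (-0.4264)·(-4) + (-0.6396)·(-1) = 3.6244.
u_2 = c_2 − 3.6244·e_1 = (-0.3182, -2.4545, 1.3182).
‖u_2‖ = 2.8042, so e_2 = (-0.1135, -0.8753, 0.4701).
e_1·c_3 = 0.6396·0 + (-0.4264)·1 + (-0.6396)·1 = -1.0660; e_2·c_3 = (-0.1135)·0 + (-0.8753)·1 + 0.4701·1 = -0.4052.
u_3 = c_3 + 1.0660·e_1 + 0.4052·e_2 = (0.6358, 0.1908, 0.5087).
‖u_3‖ = 0.8363, so e_3 = (0.7603, 0.2281, 0.6082).

e_3 = (0.7603, 0.2281, 0.6082)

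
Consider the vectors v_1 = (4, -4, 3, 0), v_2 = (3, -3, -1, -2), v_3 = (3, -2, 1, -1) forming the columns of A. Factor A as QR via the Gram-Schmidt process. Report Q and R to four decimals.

v_1 = (4, -4, 3, 0); ‖v_1‖ = 6.4031, so e_1 = (0.6247, -0.6247, 0.4685, 0.0000).
e_1·v_2 = 0.6247·3 + (-0.6247)·(-3) + 0.4685·(-1) + 0.0000·(-2) = 3.2796.
u_2 = v_2 − 3.2796·e_1 = (0.9512, -0.9512, -2.5366, -2.0000).
‖u_2‖ = 3.4991, so e_2 = (0.2718, -0.2718, -0.7249, -0.5716).
e_1·v_3 = 0.6247·3 + (-0.6247)·(-2) + 0.4685·1 + 0.0000·(-1) = 3.5920; e_2·v_3 = 0.2718·3 + (-0.2718)·(-2) + (-0.7249)·1 + (-0.5716)·(-1) = 1.2059.
u_3 = v_3 − 3.5920·e_1 − 1.2059·e_2 = (0.4283, 0.5717, 0.1912, -0.3108).
‖u_3‖ = 0.8021, so e_3 = (0.5339, 0.7127, 0.2384, -0.3874).

Q = [[0.6247, 0.2718, 0.5339], [-0.6247, -0.2718, 0.7127], [0.4685, -0.7249, 0.2384], [0.0000, -0.5716, -0.3874]], R = [[6.4031, 3.2796, 3.5920], [0.0000, 3.4991, 1.2059], [0.0000, 0.0000, 0.8021]]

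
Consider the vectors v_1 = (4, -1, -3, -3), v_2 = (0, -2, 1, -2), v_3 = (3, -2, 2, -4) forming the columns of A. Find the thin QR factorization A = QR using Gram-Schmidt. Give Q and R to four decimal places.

Q = [[0.6761, -0.1985, 0.5778], [-0.1690, -0.6452, 0.4165], [-0.5071, 0.4963, 0.6987], [-0.5071, -0.5459, -0.0672]], R = [[5.9161, 0.8452, 3.3806], [0.0000, 2.8785, 3.8711], [0.0000, 0.0000, 2.5664]]

v_1 = (4, -1, -3, -3); ‖v_1‖ = 5.9161, so e_1 = (0.6761, -0.1690, -0.5071, -0.5071).
e_1·v_2 = 0.6761·0 + (-0.1690)·(-2) + (-0.5071)·1 + (-0.5071)·(-2) = 0.8452.
u_2 = v_2 − 0.8452·e_1 = (-0.5714, -1.8571, 1.4286, -1.5714).
‖u_2‖ = 2.8785, so e_2 = (-0.1985, -0.6452, 0.4963, -0.5459).
e_1·v_3 = 0.6761·3 + (-0.1690)·(-2) + (-0.5071)·2 + (-0.5071)·(-4) = 3.3806; e_2·v_3 = (-0.1985)·3 + (-0.6452)·(-2) + 0.4963·2 + (-0.5459)·(-4) = 3.8711.
u_3 = v_3 − 3.3806·e_1 − 3.8711·e_2 = (1.4828, 1.0690, 1.7931, -0.1724).
‖u_3‖ = 2.5664, so e_3 = (0.5778, 0.4165, 0.6987, -0.0672).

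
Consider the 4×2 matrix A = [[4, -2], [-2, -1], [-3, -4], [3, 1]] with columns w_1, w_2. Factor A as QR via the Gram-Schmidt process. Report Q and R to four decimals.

Q = [[0.6489, -0.6612], [-0.3244, -0.1181], [-0.4867, -0.7380], [0.4867, 0.0649]], R = [[6.1644, 1.4600], [0.0000, 4.4574]]

e_1 = w_1/‖w_1‖ = (4, -2, -3, 3)/6.1644 = (0.6489, -0.3244, -0.4867, 0.4867).
r_{12} = e_1·w_2 = 1.4600.
u_2 = w_2 − 1.4600·e_1 = (-2.9474, -0.5263, -3.2895, 0.2895).
‖u_2‖ = 4.4574, so e_2 = (-0.6612, -0.1181, -0.7380, 0.0649).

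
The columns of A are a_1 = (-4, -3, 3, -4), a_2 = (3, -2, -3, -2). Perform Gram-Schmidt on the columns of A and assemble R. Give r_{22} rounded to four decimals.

e_1 = a_1/‖a_1‖ = (-4, -3, 3, -4)/7.0711 = (-0.5657, -0.4243, 0.4243, -0.5657).
r_{12} = e_1·a_2 = -0.9899.
u_2 = a_2 + 0.9899·e_1 = (2.4400, -2.4200, -2.5800, -2.5600).
r_{22} = ‖u_2‖ = 5.0020.

r_{22} = 5.0020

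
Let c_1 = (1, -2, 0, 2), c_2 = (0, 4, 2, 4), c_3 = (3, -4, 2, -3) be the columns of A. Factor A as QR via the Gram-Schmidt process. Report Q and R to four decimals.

c_1 = (1, -2, 0, 2); ‖c_1‖ = 3.0000, so q_1 = (0.3333, -0.6667, 0.0000, 0.6667).
q_1·c_2 = 0.3333·0 + (-0.6667)·4 + 0.0000·2 + 0.6667·4 = 0.0000.
u_2 = c_2 + 0.0000·q_1 = (0.0000, 4.0000, 2.0000, 4.0000).
‖u_2‖ = 6.0000, so q_2 = (0.0000, 0.6667, 0.3333, 0.6667).
q_1·c_3 = 0.3333·3 + (-0.6667)·(-4) + 0.0000·2 + 0.6667·(-3) = 1.6667; q_2·c_3 = 0.0000·3 + 0.6667·(-4) + 0.3333·2 + 0.6667·(-3) = -4.0000.
u_3 = c_3 − 1.6667·q_1 + 4.0000·q_2 = (2.4444, -0.2222, 3.3333, -1.4444).
‖u_3‖ = 4.3843, so q_3 = (0.5575, -0.0507, 0.7603, -0.3295).

Q = [[0.3333, 0.0000, 0.5575], [-0.6667, 0.6667, -0.0507], [0.0000, 0.3333, 0.7603], [0.6667, 0.6667, -0.3295]], R = [[3.0000, 0.0000, 1.6667], [0.0000, 6.0000, -4.0000], [0.0000, 0.0000, 4.3843]]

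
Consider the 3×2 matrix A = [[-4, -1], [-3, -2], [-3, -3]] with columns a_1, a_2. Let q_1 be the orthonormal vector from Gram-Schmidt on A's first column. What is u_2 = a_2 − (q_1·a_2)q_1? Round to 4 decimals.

u_2 = (1.2353, -0.3235, -1.3235)

a_1 = (-4, -3, -3); ‖a_1‖ = 5.8310, so q_1 = (-0.6860, -0.5145, -0.5145).
q_1·a_2 = (-0.6860)·(-1) + (-0.5145)·(-2) + (-0.5145)·(-3) = 3.2585.
u_2 = a_2 − 3.2585·q_1 = (1.2353, -0.3235, -1.3235).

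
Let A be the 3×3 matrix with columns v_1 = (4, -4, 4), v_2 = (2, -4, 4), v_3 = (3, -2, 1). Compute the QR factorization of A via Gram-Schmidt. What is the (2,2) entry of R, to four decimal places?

r_{22} = 1.6330

v_1 = (4, -4, 4); ‖v_1‖ = 6.9282, so q_1 = (0.5774, -0.5774, 0.5774).
q_1·v_2 = 0.5774·2 + (-0.5774)·(-4) + 0.5774·4 = 5.7735.
u_2 = v_2 − 5.7735·q_1 = (-1.3333, -0.6667, 0.6667).
r_{22} = ‖u_2‖ = 1.6330.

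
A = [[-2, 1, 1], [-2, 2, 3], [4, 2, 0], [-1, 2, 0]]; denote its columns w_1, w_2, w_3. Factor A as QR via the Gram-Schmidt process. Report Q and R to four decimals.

q_1 = w_1/‖w_1‖ = (-2, -2, 4, -1)/5.0000 = (-0.4000, -0.4000, 0.8000, -0.2000).
r_{12} = q_1·w_2 = 0.0000.
u_2 = w_2 + 0.0000·q_1 = (1.0000, 2.0000, 2.0000, 2.0000).
‖u_2‖ = 3.6056, so q_2 = (0.2774, 0.5547, 0.5547, 0.5547).
r_{13} = q_1·w_3 = -1.6000; r_{23} = q_2·w_3 = 1.9415.
u_3 = w_3 + 1.6000·q_1 − 1.9415·q_2 = (-0.1785, 1.2831, 0.2031, -1.3969).
‖u_3‖ = 1.9159, so q_3 = (-0.0931, 0.6697, 0.1060, -0.7291).

Q = [[-0.4000, 0.2774, -0.0931], [-0.4000, 0.5547, 0.6697], [0.8000, 0.5547, 0.1060], [-0.2000, 0.5547, -0.7291]], R = [[5.0000, 0.0000, -1.6000], [0.0000, 3.6056, 1.9415], [0.0000, 0.0000, 1.9159]]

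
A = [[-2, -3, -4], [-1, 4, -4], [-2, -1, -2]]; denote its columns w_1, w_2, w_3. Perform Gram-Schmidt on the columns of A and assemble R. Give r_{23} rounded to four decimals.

r_{23} = -1.8512

w_1 = (-2, -1, -2); ‖w_1‖ = 3.0000, so q_1 = (-0.6667, -0.3333, -0.6667).
q_1·w_2 = (-0.6667)·(-3) + (-0.3333)·4 + (-0.6667)·(-1) = 1.3333.
u_2 = w_2 − 1.3333·q_1 = (-2.1111, 4.4444, -0.1111).
‖u_2‖ = 4.9216, so q_2 = (-0.4289, 0.9030, -0.0226).
r_{23} = q_2·w_3 = -1.8512.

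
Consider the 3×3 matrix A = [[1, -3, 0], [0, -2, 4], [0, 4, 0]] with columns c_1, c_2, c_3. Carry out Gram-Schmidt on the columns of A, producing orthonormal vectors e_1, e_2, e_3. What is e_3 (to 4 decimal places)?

c_1 = (1, 0, 0); ‖c_1‖ = 1.0000, so e_1 = (1.0000, 0.0000, 0.0000).
e_1·c_2 = 1.0000·(-3) + 0.0000·(-2) + 0.0000·4 = -3.0000.
u_2 = c_2 + 3.0000·e_1 = (0.0000, -2.0000, 4.0000).
‖u_2‖ = 4.4721, so e_2 = (0.0000, -0.4472, 0.8944).
e_1·c_3 = 1.0000·0 + 0.0000·4 + 0.0000·0 = 0.0000; e_2·c_3 = 0.0000·0 + (-0.4472)·4 + 0.8944·0 = -1.7889.
u_3 = c_3 + 0.0000·e_1 + 1.7889·e_2 = (0.0000, 3.2000, 1.6000).
‖u_3‖ = 3.5777, so e_3 = (0.0000, 0.8944, 0.4472).

e_3 = (0.0000, 0.8944, 0.4472)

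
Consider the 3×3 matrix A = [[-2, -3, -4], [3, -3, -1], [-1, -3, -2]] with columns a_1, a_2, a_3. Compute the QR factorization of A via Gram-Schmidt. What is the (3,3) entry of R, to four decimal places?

q_1 = a_1/‖a_1‖ = (-2, 3, -1)/3.7417 = (-0.5345, 0.8018, -0.2673).
r_{12} = q_1·a_2 = 0.0000.
u_2 = a_2 + 0.0000·q_1 = (-3.0000, -3.0000, -3.0000).
‖u_2‖ = 5.1962, so q_2 = (-0.5774, -0.5774, -0.5774).
r_{13} = q_1·a_3 = 1.8708; r_{23} = q_2·a_3 = 4.0415.
u_3 = a_3 − 1.8708·q_1 − 4.0415·q_2 = (-0.6667, -0.1667, 0.8333).
r_{33} = ‖u_3‖ = 1.0801.

r_{33} = 1.0801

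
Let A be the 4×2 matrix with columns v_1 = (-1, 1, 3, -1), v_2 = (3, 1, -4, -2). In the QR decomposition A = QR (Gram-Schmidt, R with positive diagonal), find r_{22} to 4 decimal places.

v_1 = (-1, 1, 3, -1); ‖v_1‖ = 3.4641, so q_1 = (-0.2887, 0.2887, 0.8660, -0.2887).
q_1·v_2 = (-0.2887)·3 + 0.2887·1 + 0.8660·(-4) + (-0.2887)·(-2) = -3.4641.
u_2 = v_2 + 3.4641·q_1 = (2.0000, 2.0000, -1.0000, -3.0000).
r_{22} = ‖u_2‖ = 4.2426.

r_{22} = 4.2426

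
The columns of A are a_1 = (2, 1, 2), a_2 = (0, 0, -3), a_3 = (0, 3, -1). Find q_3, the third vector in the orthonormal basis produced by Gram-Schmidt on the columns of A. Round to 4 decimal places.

a_1 = (2, 1, 2); ‖a_1‖ = 3.0000, so q_1 = (0.6667, 0.3333, 0.6667).
q_1·a_2 = 0.6667·0 + 0.3333·0 + 0.6667·(-3) = -2.0000.
u_2 = a_2 + 2.0000·q_1 = (1.3333, 0.6667, -1.6667).
‖u_2‖ = 2.2361, so q_2 = (0.5963, 0.2981, -0.7454).
q_1·a_3 = 0.6667·0 + 0.3333·3 + 0.6667·(-1) = 0.3333; q_2·a_3 = 0.5963·0 + 0.2981·3 + (-0.7454)·(-1) = 1.6398.
u_3 = a_3 − 0.3333·q_1 − 1.6398·q_2 = (-1.2000, 2.4000, 0.0000).
‖u_3‖ = 2.6833, so q_3 = (-0.4472, 0.8944, 0.0000).

q_3 = (-0.4472, 0.8944, 0.0000)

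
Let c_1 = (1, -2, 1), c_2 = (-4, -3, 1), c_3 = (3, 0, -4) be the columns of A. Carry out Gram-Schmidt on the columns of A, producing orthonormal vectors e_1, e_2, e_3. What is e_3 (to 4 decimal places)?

e_3 = (0.0825, -0.4124, -0.9073)

c_1 = (1, -2, 1); ‖c_1‖ = 2.4495, so e_1 = (0.4082, -0.8165, 0.4082).
e_1·c_2 = 0.4082·(-4) + (-0.8165)·(-3) + 0.4082·1 = 1.2247.
u_2 = c_2 − 1.2247·e_1 = (-4.5000, -2.0000, 0.5000).
‖u_2‖ = 4.9497, so e_2 = (-0.9091, -0.4041, 0.1010).
e_1·c_3 = 0.4082·3 + (-0.8165)·0 + 0.4082·(-4) = -0.4082; e_2·c_3 = (-0.9091)·3 + (-0.4041)·0 + 0.1010·(-4) = -3.1315.
u_3 = c_3 + 0.4082·e_1 + 3.1315·e_2 = (0.3197, -1.5986, -3.5170).
‖u_3‖ = 3.8765, so e_3 = (0.0825, -0.4124, -0.9073).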